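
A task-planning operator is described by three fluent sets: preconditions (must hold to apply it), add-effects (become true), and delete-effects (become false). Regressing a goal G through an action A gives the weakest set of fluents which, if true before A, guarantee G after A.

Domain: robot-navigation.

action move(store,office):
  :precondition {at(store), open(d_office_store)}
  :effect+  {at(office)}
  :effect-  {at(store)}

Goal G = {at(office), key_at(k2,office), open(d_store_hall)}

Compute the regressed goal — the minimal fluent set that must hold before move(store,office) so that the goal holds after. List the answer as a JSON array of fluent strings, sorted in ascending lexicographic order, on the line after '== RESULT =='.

Compute (G \ add) ∪ pre:
  G ∩ del = {}  (empty — regression defined)
  G \ add = {at(office), key_at(k2,office), open(d_store_hall)} \ {at(office)} = {key_at(k2,office), open(d_store_hall)}
  ∪ pre   = {key_at(k2,office), open(d_store_hall)} ∪ {at(store), open(d_office_store)}
          = {at(store), key_at(k2,office), open(d_office_store), open(d_store_hall)}

== RESULT ==
["at(store)", "key_at(k2,office)", "open(d_office_store)", "open(d_store_hall)"]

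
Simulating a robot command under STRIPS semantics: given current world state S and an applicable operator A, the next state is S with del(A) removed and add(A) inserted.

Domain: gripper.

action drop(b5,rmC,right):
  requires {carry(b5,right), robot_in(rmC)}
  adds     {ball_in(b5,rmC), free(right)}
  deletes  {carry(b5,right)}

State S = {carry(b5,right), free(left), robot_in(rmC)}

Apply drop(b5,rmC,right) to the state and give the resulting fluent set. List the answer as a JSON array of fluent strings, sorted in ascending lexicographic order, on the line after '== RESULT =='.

Compute (S \ del) ∪ add:
  pre ⊆ S: {carry(b5,right), robot_in(rmC)} ⊆ S  — applicable
  S \ del = {free(left), robot_in(rmC)}
  ∪ add   = {ball_in(b5,rmC), free(left), free(right), robot_in(rmC)}

== RESULT ==
["ball_in(b5,rmC)", "free(left)", "free(right)", "robot_in(rmC)"]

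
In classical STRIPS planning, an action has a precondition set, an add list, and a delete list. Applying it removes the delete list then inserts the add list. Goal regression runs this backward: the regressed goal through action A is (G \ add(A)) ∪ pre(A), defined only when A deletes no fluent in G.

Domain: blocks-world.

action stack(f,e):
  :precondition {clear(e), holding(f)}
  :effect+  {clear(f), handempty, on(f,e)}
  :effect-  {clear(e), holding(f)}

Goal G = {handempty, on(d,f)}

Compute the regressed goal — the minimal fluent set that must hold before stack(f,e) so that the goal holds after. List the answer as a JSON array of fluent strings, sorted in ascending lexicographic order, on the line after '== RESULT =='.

Regress:
  G ∩ del = {}  (empty — regression defined)
  G \ add = {handempty, on(d,f)} \ {clear(f), handempty, on(f,e)} = {on(d,f)}
  ∪ pre   = {on(d,f)} ∪ {clear(e), holding(f)}
          = {clear(e), holding(f), on(d,f)}

== RESULT ==
["clear(e)", "holding(f)", "on(d,f)"]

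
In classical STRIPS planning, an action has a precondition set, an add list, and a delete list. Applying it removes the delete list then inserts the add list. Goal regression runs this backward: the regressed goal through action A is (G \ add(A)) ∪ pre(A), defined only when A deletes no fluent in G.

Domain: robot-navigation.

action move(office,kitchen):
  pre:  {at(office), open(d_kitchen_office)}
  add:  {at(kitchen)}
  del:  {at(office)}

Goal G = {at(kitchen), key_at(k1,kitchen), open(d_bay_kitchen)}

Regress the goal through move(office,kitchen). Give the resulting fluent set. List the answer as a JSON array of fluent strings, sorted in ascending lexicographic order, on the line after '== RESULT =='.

Regress:
  G ∩ del = {}  (empty — regression defined)
  G \ add = {at(kitchen), key_at(k1,kitchen), open(d_bay_kitchen)} \ {at(kitchen)} = {key_at(k1,kitchen), open(d_bay_kitchen)}
  ∪ pre   = {key_at(k1,kitchen), open(d_bay_kitchen)} ∪ {at(office), open(d_kitchen_office)}
          = {at(office), key_at(k1,kitchen), open(d_bay_kitchen), open(d_kitchen_office)}

== RESULT ==
["at(office)", "key_at(k1,kitchen)", "open(d_bay_kitchen)", "open(d_kitchen_office)"]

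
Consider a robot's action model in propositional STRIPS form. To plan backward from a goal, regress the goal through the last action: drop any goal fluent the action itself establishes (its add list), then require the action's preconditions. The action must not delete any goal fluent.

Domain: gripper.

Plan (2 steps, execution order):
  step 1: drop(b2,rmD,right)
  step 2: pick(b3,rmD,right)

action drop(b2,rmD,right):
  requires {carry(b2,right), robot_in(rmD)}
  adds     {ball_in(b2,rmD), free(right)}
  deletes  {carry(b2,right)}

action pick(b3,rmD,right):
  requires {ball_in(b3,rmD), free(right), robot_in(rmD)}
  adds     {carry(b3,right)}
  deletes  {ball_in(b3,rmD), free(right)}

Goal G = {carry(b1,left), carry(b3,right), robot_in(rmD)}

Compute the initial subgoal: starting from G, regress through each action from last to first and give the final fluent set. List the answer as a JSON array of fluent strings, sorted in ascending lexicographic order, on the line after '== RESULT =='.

Work backward from the goal:
  through step 2 (pick(b3,rmD,right)): drop {carry(b3,right)}, keep {carry(b1,left), robot_in(rmD)}, require {ball_in(b3,rmD), free(right), robot_in(rmD)}
    → {ball_in(b3,rmD), carry(b1,left), free(right), robot_in(rmD)}
  through step 1 (drop(b2,rmD,right)): drop {free(right)}, keep {ball_in(b3,rmD), carry(b1,left), robot_in(rmD)}, require {carry(b2,right), robot_in(rmD)}
    → {ball_in(b3,rmD), carry(b1,left), carry(b2,right), robot_in(rmD)}

== RESULT ==
["ball_in(b3,rmD)", "carry(b1,left)", "carry(b2,right)", "robot_in(rmD)"]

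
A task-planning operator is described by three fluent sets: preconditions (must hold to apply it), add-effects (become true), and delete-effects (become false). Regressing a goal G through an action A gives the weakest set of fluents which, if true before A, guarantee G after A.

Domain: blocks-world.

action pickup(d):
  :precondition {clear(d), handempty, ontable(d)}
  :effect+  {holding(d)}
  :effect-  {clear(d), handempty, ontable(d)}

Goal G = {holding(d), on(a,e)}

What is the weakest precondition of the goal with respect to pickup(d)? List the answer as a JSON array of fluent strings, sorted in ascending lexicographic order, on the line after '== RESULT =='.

Compute (G \ add) ∪ pre:
  G ∩ del = {}  (empty — regression defined)
  G \ add = {holding(d), on(a,e)} \ {holding(d)} = {on(a,e)}
  ∪ pre   = {on(a,e)} ∪ {clear(d), handempty, ontable(d)}
          = {clear(d), handempty, on(a,e), ontable(d)}

== RESULT ==
["clear(d)", "handempty", "on(a,e)", "ontable(d)"]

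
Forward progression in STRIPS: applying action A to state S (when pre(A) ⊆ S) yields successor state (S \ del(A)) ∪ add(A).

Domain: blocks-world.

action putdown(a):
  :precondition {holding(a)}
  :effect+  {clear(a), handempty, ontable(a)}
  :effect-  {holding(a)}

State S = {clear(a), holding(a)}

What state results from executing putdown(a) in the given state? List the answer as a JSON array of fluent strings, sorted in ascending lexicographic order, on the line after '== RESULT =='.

Progress:
  pre ⊆ S: {holding(a)} ⊆ S  — applicable
  S \ del = {clear(a)}
  ∪ add   = {clear(a), handempty, ontable(a)}

== RESULT ==
["clear(a)", "handempty", "ontable(a)"]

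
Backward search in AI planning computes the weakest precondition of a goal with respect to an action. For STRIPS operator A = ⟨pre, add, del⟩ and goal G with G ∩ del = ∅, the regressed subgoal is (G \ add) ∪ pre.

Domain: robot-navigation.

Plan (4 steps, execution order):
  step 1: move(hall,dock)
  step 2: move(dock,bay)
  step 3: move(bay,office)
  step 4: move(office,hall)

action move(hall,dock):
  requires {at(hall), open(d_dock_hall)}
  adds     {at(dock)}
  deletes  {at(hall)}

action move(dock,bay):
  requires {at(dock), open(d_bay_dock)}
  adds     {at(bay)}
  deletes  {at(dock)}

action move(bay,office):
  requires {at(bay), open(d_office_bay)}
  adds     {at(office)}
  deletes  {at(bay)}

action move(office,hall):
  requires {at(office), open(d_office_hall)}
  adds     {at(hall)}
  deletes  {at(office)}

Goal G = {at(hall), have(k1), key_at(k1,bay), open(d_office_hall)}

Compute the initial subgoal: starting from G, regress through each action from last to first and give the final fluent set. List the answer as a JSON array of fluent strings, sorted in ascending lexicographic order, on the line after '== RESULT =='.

Regress step by step:
  through step 4 (move(office,hall)): drop {at(hall)}, keep {have(k1), key_at(k1,bay), open(d_office_hall)}, require {at(office), open(d_office_hall)}
    → {at(office), have(k1), key_at(k1,bay), open(d_office_hall)}
  through step 3 (move(bay,office)): drop {at(office)}, keep {have(k1), key_at(k1,bay), open(d_office_hall)}, require {at(bay), open(d_office_bay)}
    → {at(bay), have(k1), key_at(k1,bay), open(d_office_bay), open(d_office_hall)}
  through step 2 (move(dock,bay)): drop {at(bay)}, keep {have(k1), key_at(k1,bay), open(d_office_bay), open(d_office_hall)}, require {at(dock), open(d_bay_dock)}
    → {at(dock), have(k1), key_at(k1,bay), open(d_bay_dock), open(d_office_bay), open(d_office_hall)}
  through step 1 (move(hall,dock)): drop {at(dock)}, keep {have(k1), key_at(k1,bay), open(d_bay_dock), open(d_office_bay), open(d_office_hall)}, require {at(hall), open(d_dock_hall)}
    → {at(hall), have(k1), key_at(k1,bay), open(d_bay_dock), open(d_dock_hall), open(d_office_bay), open(d_office_hall)}

== RESULT ==
["at(hall)", "have(k1)", "key_at(k1,bay)", "open(d_bay_dock)", "open(d_dock_hall)", "open(d_office_bay)", "open(d_office_hall)"]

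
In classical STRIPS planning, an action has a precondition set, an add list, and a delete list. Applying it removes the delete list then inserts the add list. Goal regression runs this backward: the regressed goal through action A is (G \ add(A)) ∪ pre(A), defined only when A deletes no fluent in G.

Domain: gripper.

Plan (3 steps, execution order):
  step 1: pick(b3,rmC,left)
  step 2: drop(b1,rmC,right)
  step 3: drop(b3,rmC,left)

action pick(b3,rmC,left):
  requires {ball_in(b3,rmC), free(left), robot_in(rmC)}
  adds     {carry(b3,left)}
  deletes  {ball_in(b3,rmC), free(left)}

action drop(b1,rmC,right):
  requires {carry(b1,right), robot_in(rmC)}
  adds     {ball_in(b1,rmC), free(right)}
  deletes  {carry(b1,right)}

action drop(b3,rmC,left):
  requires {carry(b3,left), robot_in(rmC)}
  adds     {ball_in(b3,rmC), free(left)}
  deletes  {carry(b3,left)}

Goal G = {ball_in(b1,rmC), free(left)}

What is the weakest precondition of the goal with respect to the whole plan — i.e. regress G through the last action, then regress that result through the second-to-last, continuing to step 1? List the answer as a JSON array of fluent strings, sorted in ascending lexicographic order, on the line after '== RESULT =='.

Work backward from the goal:
  through step 3 (drop(b3,rmC,left)): drop {free(left)}, keep {ball_in(b1,rmC)}, require {carry(b3,left), robot_in(rmC)}
    → {ball_in(b1,rmC), carry(b3,left), robot_in(rmC)}
  through step 2 (drop(b1,rmC,right)): drop {ball_in(b1,rmC)}, keep {carry(b3,left), robot_in(rmC)}, require {carry(b1,right), robot_in(rmC)}
    → {carry(b1,right), carry(b3,left), robot_in(rmC)}
  through step 1 (pick(b3,rmC,left)): drop {carry(b3,left)}, keep {carry(b1,right), robot_in(rmC)}, require {ball_in(b3,rmC), free(left), robot_in(rmC)}
    → {ball_in(b3,rmC), carry(b1,right), free(left), robot_in(rmC)}

== RESULT ==
["ball_in(b3,rmC)", "carry(b1,right)", "free(left)", "robot_in(rmC)"]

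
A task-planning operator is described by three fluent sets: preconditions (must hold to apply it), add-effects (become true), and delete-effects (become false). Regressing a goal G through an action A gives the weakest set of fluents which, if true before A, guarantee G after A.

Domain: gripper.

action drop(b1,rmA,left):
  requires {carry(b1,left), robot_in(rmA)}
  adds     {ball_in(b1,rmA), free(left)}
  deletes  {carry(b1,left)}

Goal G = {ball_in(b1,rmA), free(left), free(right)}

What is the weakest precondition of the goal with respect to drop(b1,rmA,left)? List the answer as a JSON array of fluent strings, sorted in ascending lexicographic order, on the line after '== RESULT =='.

Regress:
  G ∩ del = {}  (empty — regression defined)
  G \ add = {ball_in(b1,rmA), free(left), free(right)} \ {ball_in(b1,rmA), free(left)} = {free(right)}
  ∪ pre   = {free(right)} ∪ {carry(b1,left), robot_in(rmA)}
          = {carry(b1,left), free(right), robot_in(rmA)}

== RESULT ==
["carry(b1,left)", "free(right)", "robot_in(rmA)"]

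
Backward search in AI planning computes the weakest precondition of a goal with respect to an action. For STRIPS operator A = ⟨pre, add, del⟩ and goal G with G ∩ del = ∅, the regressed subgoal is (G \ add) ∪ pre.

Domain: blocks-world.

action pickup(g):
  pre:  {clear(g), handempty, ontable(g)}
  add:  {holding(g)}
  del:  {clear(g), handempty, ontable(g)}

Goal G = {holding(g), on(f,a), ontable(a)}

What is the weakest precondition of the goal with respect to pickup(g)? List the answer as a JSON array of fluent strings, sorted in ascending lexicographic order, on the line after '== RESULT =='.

Compute (G \ add) ∪ pre:
  G ∩ del = {}  (empty — regression defined)
  G \ add = {holding(g), on(f,a), ontable(a)} \ {holding(g)} = {on(f,a), ontable(a)}
  ∪ pre   = {on(f,a), ontable(a)} ∪ {clear(g), handempty, ontable(g)}
          = {clear(g), handempty, on(f,a), ontable(a), ontable(g)}

== RESULT ==
["clear(g)", "handempty", "on(f,a)", "ontable(a)", "ontable(g)"]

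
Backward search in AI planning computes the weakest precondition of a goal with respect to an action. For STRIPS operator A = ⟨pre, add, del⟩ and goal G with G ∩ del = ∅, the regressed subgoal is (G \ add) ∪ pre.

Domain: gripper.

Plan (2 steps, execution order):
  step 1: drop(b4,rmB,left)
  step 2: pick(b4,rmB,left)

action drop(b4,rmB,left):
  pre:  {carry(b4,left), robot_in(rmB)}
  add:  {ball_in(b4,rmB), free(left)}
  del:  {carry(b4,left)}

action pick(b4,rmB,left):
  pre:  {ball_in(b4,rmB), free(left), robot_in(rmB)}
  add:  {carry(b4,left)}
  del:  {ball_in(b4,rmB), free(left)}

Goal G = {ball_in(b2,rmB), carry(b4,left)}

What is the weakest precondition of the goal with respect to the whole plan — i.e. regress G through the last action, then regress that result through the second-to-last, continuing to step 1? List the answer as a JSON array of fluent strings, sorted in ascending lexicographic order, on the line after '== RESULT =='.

Work backward from the goal:
  through step 2 (pick(b4,rmB,left)): drop {carry(b4,left)}, keep {ball_in(b2,rmB)}, require {ball_in(b4,rmB), free(left), robot_in(rmB)}
    → {ball_in(b2,rmB), ball_in(b4,rmB), free(left), robot_in(rmB)}
  through step 1 (drop(b4,rmB,left)): drop {ball_in(b4,rmB), free(left)}, keep {ball_in(b2,rmB), robot_in(rmB)}, require {carry(b4,left), robot_in(rmB)}
    → {ball_in(b2,rmB), carry(b4,left), robot_in(rmB)}

== RESULT ==
["ball_in(b2,rmB)", "carry(b4,left)", "robot_in(rmB)"]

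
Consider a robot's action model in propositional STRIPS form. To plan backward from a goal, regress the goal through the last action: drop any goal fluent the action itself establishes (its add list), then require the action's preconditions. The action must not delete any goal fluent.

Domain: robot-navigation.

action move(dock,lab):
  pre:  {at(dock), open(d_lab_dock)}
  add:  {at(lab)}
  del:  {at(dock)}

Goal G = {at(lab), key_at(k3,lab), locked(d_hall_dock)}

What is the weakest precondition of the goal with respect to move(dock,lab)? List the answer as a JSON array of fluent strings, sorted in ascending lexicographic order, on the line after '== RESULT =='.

Compute (G \ add) ∪ pre:
  G ∩ del = {}  (empty — regression defined)
  G \ add = {at(lab), key_at(k3,lab), locked(d_hall_dock)} \ {at(lab)} = {key_at(k3,lab), locked(d_hall_dock)}
  ∪ pre   = {key_at(k3,lab), locked(d_hall_dock)} ∪ {at(dock), open(d_lab_dock)}
          = {at(dock), key_at(k3,lab), locked(d_hall_dock), open(d_lab_dock)}

== RESULT ==
["at(dock)", "key_at(k3,lab)", "locked(d_hall_dock)", "open(d_lab_dock)"]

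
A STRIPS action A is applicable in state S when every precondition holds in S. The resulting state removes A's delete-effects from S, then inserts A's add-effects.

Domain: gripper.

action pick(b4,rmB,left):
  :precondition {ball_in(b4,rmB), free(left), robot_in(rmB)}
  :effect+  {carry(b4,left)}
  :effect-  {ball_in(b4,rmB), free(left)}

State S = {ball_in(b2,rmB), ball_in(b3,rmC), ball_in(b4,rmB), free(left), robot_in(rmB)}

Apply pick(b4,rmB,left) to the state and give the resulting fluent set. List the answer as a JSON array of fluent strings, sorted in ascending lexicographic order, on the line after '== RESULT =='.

Compute (S \ del) ∪ add:
  pre ⊆ S: {ball_in(b4,rmB), free(left), robot_in(rmB)} ⊆ S  — applicable
  S \ del = {ball_in(b2,rmB), ball_in(b3,rmC), robot_in(rmB)}
  ∪ add   = {ball_in(b2,rmB), ball_in(b3,rmC), carry(b4,left), robot_in(rmB)}

== RESULT ==
["ball_in(b2,rmB)", "ball_in(b3,rmC)", "carry(b4,left)", "robot_in(rmB)"]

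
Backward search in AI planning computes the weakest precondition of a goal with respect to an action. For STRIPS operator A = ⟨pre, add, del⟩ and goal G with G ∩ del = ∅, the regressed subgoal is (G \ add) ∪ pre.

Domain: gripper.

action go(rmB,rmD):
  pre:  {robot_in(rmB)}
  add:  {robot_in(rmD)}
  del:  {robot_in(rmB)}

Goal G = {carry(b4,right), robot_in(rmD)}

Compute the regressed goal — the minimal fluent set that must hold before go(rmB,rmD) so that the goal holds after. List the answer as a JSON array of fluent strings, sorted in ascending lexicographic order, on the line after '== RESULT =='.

Compute (G \ add) ∪ pre:
  G ∩ del = {}  (empty — regression defined)
  G \ add = {carry(b4,right), robot_in(rmD)} \ {robot_in(rmD)} = {carry(b4,right)}
  ∪ pre   = {carry(b4,right)} ∪ {robot_in(rmB)}
          = {carry(b4,right), robot_in(rmB)}

== RESULT ==
["carry(b4,right)", "robot_in(rmB)"]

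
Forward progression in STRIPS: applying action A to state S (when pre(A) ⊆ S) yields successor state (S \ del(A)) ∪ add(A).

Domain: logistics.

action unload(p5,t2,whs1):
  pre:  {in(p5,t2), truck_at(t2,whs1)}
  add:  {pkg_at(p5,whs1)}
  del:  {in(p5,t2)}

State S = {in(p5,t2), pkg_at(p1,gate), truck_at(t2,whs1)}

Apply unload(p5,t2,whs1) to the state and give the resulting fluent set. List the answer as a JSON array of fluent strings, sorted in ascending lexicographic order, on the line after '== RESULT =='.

Compute (S \ del) ∪ add:
  pre ⊆ S: {in(p5,t2), truck_at(t2,whs1)} ⊆ S  — applicable
  S \ del = {pkg_at(p1,gate), truck_at(t2,whs1)}
  ∪ add   = {pkg_at(p1,gate), pkg_at(p5,whs1), truck_at(t2,whs1)}

== RESULT ==
["pkg_at(p1,gate)", "pkg_at(p5,whs1)", "truck_at(t2,whs1)"]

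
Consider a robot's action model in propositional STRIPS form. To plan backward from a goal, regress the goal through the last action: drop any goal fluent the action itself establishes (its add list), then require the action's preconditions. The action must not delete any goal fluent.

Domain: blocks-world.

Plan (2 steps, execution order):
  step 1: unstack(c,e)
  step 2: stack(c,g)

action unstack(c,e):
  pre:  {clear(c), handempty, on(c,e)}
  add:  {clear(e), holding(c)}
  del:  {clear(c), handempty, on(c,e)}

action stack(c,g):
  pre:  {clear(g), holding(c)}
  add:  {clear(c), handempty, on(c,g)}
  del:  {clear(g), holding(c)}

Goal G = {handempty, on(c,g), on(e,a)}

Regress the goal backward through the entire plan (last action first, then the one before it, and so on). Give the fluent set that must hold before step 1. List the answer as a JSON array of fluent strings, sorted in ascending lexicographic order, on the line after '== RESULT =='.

Work backward from the goal:
  through step 2 (stack(c,g)): drop {handempty, on(c,g)}, keep {on(e,a)}, require {clear(g), holding(c)}
    → {clear(g), holding(c), on(e,a)}
  through step 1 (unstack(c,e)): drop {holding(c)}, keep {clear(g), on(e,a)}, require {clear(c), handempty, on(c,e)}
    → {clear(c), clear(g), handempty, on(c,e), on(e,a)}

== RESULT ==
["clear(c)", "clear(g)", "handempty", "on(c,e)", "on(e,a)"]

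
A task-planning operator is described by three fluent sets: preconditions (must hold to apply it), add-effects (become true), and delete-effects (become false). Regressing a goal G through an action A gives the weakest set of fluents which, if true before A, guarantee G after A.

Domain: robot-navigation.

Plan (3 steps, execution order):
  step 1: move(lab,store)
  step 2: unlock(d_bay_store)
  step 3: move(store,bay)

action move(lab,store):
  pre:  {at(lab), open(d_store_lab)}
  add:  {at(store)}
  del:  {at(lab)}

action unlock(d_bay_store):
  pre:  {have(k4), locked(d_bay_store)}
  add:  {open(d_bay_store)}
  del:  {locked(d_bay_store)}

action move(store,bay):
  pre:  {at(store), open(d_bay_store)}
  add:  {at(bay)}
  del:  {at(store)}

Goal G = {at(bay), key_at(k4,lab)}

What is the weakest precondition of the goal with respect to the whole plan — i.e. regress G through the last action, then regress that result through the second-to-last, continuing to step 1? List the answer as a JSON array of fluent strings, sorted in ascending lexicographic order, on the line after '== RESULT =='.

Regress step by step:
  through step 3 (move(store,bay)): drop {at(bay)}, keep {key_at(k4,lab)}, require {at(store), open(d_bay_store)}
    → {at(store), key_at(k4,lab), open(d_bay_store)}
  through step 2 (unlock(d_bay_store)): drop {open(d_bay_store)}, keep {at(store), key_at(k4,lab)}, require {have(k4), locked(d_bay_store)}
    → {at(store), have(k4), key_at(k4,lab), locked(d_bay_store)}
  through step 1 (move(lab,store)): drop {at(store)}, keep {have(k4), key_at(k4,lab), locked(d_bay_store)}, require {at(lab), open(d_store_lab)}
    → {at(lab), have(k4), key_at(k4,lab), locked(d_bay_store), open(d_store_lab)}

== RESULT ==
["at(lab)", "have(k4)", "key_at(k4,lab)", "locked(d_bay_store)", "open(d_store_lab)"]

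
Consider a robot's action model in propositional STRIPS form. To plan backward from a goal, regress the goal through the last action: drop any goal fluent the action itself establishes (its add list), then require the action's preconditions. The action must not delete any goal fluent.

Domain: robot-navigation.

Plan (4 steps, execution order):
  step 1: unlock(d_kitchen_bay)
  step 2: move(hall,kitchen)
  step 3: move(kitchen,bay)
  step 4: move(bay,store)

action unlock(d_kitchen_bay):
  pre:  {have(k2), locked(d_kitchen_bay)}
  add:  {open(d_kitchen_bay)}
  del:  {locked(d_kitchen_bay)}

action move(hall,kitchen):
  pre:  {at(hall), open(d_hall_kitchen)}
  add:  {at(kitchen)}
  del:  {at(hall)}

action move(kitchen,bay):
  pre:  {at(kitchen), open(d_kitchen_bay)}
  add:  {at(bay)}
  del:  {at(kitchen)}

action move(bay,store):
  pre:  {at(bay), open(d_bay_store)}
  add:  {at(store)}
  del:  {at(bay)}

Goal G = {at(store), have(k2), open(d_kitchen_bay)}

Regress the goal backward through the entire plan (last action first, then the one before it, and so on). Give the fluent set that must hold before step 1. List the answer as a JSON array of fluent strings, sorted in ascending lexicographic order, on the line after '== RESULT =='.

Regress step by step:
  through step 4 (move(bay,store)): drop {at(store)}, keep {have(k2), open(d_kitchen_bay)}, require {at(bay), open(d_bay_store)}
    → {at(bay), have(k2), open(d_bay_store), open(d_kitchen_bay)}
  through step 3 (move(kitchen,bay)): drop {at(bay)}, keep {have(k2), open(d_bay_store), open(d_kitchen_bay)}, require {at(kitchen), open(d_kitchen_bay)}
    → {at(kitchen), have(k2), open(d_bay_store), open(d_kitchen_bay)}
  through step 2 (move(hall,kitchen)): drop {at(kitchen)}, keep {have(k2), open(d_bay_store), open(d_kitchen_bay)}, require {at(hall), open(d_hall_kitchen)}
    → {at(hall), have(k2), open(d_bay_store), open(d_hall_kitchen), open(d_kitchen_bay)}
  through step 1 (unlock(d_kitchen_bay)): drop {open(d_kitchen_bay)}, keep {at(hall), have(k2), open(d_bay_store), open(d_hall_kitchen)}, require {have(k2), locked(d_kitchen_bay)}
    → {at(hall), have(k2), locked(d_kitchen_bay), open(d_bay_store), open(d_hall_kitchen)}

== RESULT ==
["at(hall)", "have(k2)", "locked(d_kitchen_bay)", "open(d_bay_store)", "open(d_hall_kitchen)"]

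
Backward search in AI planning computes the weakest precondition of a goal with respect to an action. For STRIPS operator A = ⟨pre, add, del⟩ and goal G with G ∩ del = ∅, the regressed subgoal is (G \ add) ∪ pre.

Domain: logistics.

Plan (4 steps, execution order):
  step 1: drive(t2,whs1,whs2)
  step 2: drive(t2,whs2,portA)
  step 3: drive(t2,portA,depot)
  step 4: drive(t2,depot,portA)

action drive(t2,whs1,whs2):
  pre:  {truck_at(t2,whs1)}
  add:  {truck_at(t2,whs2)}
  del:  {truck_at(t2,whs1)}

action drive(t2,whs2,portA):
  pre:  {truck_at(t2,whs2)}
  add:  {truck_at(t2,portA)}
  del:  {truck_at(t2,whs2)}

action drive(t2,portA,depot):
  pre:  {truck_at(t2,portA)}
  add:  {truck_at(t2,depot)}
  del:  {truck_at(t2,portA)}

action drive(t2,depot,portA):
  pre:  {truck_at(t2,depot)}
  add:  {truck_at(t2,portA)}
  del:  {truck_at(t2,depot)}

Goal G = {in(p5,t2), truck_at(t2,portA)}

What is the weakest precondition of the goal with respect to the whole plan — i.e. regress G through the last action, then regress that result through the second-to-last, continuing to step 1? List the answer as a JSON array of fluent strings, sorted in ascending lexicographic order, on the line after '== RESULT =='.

Regress step by step:
  through step 4 (drive(t2,depot,portA)): drop {truck_at(t2,portA)}, keep {in(p5,t2)}, require {truck_at(t2,depot)}
    → {in(p5,t2), truck_at(t2,depot)}
  through step 3 (drive(t2,portA,depot)): drop {truck_at(t2,depot)}, keep {in(p5,t2)}, require {truck_at(t2,portA)}
    → {in(p5,t2), truck_at(t2,portA)}
  through step 2 (drive(t2,whs2,portA)): drop {truck_at(t2,portA)}, keep {in(p5,t2)}, require {truck_at(t2,whs2)}
    → {in(p5,t2), truck_at(t2,whs2)}
  through step 1 (drive(t2,whs1,whs2)): drop {truck_at(t2,whs2)}, keep {in(p5,t2)}, require {truck_at(t2,whs1)}
    → {in(p5,t2), truck_at(t2,whs1)}

== RESULT ==
["in(p5,t2)", "truck_at(t2,whs1)"]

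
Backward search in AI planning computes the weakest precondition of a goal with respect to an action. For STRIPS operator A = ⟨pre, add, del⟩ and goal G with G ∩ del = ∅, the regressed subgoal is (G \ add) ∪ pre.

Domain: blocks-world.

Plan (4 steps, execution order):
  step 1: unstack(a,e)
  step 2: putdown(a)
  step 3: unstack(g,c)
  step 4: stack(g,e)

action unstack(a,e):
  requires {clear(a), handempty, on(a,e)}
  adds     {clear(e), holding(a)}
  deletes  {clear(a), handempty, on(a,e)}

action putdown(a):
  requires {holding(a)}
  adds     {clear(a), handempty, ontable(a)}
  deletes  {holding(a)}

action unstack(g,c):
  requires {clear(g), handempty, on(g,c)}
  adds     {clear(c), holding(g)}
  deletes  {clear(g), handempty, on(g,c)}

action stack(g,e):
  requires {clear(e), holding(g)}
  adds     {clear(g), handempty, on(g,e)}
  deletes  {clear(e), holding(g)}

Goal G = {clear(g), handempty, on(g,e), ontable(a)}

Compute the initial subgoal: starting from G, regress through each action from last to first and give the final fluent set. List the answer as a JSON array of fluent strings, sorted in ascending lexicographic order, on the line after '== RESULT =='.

Work backward from the goal:
  through step 4 (stack(g,e)): drop {clear(g), handempty, on(g,e)}, keep {ontable(a)}, require {clear(e), holding(g)}
    → {clear(e), holding(g), ontable(a)}
  through step 3 (unstack(g,c)): drop {holding(g)}, keep {clear(e), ontable(a)}, require {clear(g), handempty, on(g,c)}
    → {clear(e), clear(g), handempty, on(g,c), ontable(a)}
  through step 2 (putdown(a)): drop {handempty, ontable(a)}, keep {clear(e), clear(g), on(g,c)}, require {holding(a)}
    → {clear(e), clear(g), holding(a), on(g,c)}
  through step 1 (unstack(a,e)): drop {clear(e), holding(a)}, keep {clear(g), on(g,c)}, require {clear(a), handempty, on(a,e)}
    → {clear(a), clear(g), handempty, on(a,e), on(g,c)}

== RESULT ==
["clear(a)", "clear(g)", "handempty", "on(a,e)", "on(g,c)"]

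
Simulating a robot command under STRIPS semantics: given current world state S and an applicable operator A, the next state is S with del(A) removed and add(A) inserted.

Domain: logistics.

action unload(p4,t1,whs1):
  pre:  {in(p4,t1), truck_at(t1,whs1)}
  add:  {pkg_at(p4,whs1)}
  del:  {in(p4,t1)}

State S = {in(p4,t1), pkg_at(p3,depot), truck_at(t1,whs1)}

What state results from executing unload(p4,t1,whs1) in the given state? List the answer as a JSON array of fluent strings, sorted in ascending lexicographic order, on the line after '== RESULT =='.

Compute (S \ del) ∪ add:
  pre ⊆ S: {in(p4,t1), truck_at(t1,whs1)} ⊆ S  — applicable
  S \ del = {pkg_at(p3,depot), truck_at(t1,whs1)}
  ∪ add   = {pkg_at(p3,depot), pkg_at(p4,whs1), truck_at(t1,whs1)}

== RESULT ==
["pkg_at(p3,depot)", "pkg_at(p4,whs1)", "truck_at(t1,whs1)"]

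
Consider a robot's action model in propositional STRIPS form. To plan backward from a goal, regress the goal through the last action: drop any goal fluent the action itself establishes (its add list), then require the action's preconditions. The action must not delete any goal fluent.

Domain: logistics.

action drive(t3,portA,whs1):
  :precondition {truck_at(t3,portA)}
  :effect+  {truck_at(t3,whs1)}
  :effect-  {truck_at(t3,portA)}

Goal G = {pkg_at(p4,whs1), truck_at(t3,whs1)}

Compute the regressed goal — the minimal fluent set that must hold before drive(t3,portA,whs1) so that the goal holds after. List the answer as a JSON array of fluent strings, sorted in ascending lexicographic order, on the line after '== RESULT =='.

Compute (G \ add) ∪ pre:
  G ∩ del = {}  (empty — regression defined)
  G \ add = {pkg_at(p4,whs1), truck_at(t3,whs1)} \ {truck_at(t3,whs1)} = {pkg_at(p4,whs1)}
  ∪ pre   = {pkg_at(p4,whs1)} ∪ {truck_at(t3,portA)}
          = {pkg_at(p4,whs1), truck_at(t3,portA)}

== RESULT ==
["pkg_at(p4,whs1)", "truck_at(t3,portA)"]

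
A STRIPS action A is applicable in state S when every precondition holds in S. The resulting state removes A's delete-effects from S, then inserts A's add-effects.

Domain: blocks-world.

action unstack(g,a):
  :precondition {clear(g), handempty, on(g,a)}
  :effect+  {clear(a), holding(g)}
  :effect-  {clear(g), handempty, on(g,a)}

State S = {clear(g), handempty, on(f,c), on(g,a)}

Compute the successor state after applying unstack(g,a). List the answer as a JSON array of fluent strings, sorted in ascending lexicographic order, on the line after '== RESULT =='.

Progress:
  pre ⊆ S: {clear(g), handempty, on(g,a)} ⊆ S  — applicable
  S \ del = {on(f,c)}
  ∪ add   = {clear(a), holding(g), on(f,c)}

== RESULT ==
["clear(a)", "holding(g)", "on(f,c)"]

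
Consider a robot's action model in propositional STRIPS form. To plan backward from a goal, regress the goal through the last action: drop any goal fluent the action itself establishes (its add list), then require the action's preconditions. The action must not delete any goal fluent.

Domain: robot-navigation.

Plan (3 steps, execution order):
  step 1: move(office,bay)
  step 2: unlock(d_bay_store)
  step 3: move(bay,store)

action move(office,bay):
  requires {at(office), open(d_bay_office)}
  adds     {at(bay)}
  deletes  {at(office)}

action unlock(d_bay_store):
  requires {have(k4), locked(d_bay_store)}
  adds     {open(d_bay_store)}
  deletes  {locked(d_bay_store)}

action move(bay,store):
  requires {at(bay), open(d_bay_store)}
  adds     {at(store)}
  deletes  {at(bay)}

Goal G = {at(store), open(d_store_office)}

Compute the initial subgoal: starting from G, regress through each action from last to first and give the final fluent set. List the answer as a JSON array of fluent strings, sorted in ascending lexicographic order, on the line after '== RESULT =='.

Regress step by step:
  through step 3 (move(bay,store)): drop {at(store)}, keep {open(d_store_office)}, require {at(bay), open(d_bay_store)}
    → {at(bay), open(d_bay_store), open(d_store_office)}
  through step 2 (unlock(d_bay_store)): drop {open(d_bay_store)}, keep {at(bay), open(d_store_office)}, require {have(k4), locked(d_bay_store)}
    → {at(bay), have(k4), locked(d_bay_store), open(d_store_office)}
  through step 1 (move(office,bay)): drop {at(bay)}, keep {have(k4), locked(d_bay_store), open(d_store_office)}, require {at(office), open(d_bay_office)}
    → {at(office), have(k4), locked(d_bay_store), open(d_bay_office), open(d_store_office)}

== RESULT ==
["at(office)", "have(k4)", "locked(d_bay_store)", "open(d_bay_office)", "open(d_store_office)"]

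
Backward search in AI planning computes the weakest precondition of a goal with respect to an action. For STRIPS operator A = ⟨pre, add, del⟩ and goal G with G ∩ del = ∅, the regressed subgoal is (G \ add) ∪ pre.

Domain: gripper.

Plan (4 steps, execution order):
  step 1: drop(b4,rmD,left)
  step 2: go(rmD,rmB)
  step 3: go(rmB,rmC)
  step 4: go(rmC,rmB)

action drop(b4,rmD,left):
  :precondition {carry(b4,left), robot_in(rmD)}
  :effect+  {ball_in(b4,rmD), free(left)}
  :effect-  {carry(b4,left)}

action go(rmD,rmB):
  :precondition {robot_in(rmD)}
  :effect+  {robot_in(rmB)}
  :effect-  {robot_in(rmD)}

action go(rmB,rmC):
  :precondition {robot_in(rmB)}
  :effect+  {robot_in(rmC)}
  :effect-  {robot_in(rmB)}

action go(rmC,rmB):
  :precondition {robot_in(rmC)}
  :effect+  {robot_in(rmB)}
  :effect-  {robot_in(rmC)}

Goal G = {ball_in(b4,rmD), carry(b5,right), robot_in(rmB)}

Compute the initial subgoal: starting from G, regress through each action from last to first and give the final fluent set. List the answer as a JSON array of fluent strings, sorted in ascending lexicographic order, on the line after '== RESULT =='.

Work backward from the goal:
  through step 4 (go(rmC,rmB)): drop {robot_in(rmB)}, keep {ball_in(b4,rmD), carry(b5,right)}, require {robot_in(rmC)}
    → {ball_in(b4,rmD), carry(b5,right), robot_in(rmC)}
  through step 3 (go(rmB,rmC)): drop {robot_in(rmC)}, keep {ball_in(b4,rmD), carry(b5,right)}, require {robot_in(rmB)}
    → {ball_in(b4,rmD), carry(b5,right), robot_in(rmB)}
  through step 2 (go(rmD,rmB)): drop {robot_in(rmB)}, keep {ball_in(b4,rmD), carry(b5,right)}, require {robot_in(rmD)}
    → {ball_in(b4,rmD), carry(b5,right), robot_in(rmD)}
  through step 1 (drop(b4,rmD,left)): drop {ball_in(b4,rmD)}, keep {carry(b5,right), robot_in(rmD)}, require {carry(b4,left), robot_in(rmD)}
    → {carry(b4,left), carry(b5,right), robot_in(rmD)}

== RESULT ==
["carry(b4,left)", "carry(b5,right)", "robot_in(rmD)"]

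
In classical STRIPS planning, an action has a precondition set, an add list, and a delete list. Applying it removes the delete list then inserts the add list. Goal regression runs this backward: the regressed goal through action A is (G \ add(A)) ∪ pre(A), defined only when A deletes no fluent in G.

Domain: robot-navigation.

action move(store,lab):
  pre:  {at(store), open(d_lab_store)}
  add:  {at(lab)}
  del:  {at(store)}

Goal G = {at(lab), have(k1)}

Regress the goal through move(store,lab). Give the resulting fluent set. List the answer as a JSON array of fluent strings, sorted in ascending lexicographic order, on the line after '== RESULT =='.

Compute (G \ add) ∪ pre:
  G ∩ del = {}  (empty — regression defined)
  G \ add = {at(lab), have(k1)} \ {at(lab)} = {have(k1)}
  ∪ pre   = {have(k1)} ∪ {at(store), open(d_lab_store)}
          = {at(store), have(k1), open(d_lab_store)}

== RESULT ==
["at(store)", "have(k1)", "open(d_lab_store)"]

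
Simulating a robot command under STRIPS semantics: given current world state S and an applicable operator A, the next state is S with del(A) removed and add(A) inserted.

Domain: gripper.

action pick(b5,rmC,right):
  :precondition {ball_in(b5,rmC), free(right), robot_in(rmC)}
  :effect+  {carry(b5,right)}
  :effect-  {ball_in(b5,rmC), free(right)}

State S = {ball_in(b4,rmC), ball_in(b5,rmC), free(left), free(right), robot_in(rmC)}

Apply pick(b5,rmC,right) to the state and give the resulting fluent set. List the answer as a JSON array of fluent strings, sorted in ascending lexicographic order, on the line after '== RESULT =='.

Progress:
  pre ⊆ S: {ball_in(b5,rmC), free(right), robot_in(rmC)} ⊆ S  — applicable
  S \ del = {ball_in(b4,rmC), free(left), robot_in(rmC)}
  ∪ add   = {ball_in(b4,rmC), carry(b5,right), free(left), robot_in(rmC)}

== RESULT ==
["ball_in(b4,rmC)", "carry(b5,right)", "free(left)", "robot_in(rmC)"]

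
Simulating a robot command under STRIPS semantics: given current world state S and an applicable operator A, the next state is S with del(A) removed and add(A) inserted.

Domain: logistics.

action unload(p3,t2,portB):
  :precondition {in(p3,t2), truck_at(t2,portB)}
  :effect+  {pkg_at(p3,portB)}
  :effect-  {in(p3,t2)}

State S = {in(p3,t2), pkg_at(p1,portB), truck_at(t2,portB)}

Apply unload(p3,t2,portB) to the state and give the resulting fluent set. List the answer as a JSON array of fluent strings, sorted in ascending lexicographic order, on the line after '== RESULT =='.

Compute (S \ del) ∪ add:
  pre ⊆ S: {in(p3,t2), truck_at(t2,portB)} ⊆ S  — applicable
  S \ del = {pkg_at(p1,portB), truck_at(t2,portB)}
  ∪ add   = {pkg_at(p1,portB), pkg_at(p3,portB), truck_at(t2,portB)}

== RESULT ==
["pkg_at(p1,portB)", "pkg_at(p3,portB)", "truck_at(t2,portB)"]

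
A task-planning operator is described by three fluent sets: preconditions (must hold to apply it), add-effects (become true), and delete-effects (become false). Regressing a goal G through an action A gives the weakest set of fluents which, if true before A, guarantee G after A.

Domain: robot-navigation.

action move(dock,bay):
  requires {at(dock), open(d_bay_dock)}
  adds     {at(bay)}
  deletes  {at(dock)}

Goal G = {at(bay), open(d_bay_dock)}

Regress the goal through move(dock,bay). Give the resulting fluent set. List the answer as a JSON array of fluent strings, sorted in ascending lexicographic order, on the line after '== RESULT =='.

Compute (G \ add) ∪ pre:
  G ∩ del = {}  (empty — regression defined)
  G \ add = {at(bay), open(d_bay_dock)} \ {at(bay)} = {open(d_bay_dock)}
  ∪ pre   = {open(d_bay_dock)} ∪ {at(dock), open(d_bay_dock)}
          = {at(dock), open(d_bay_dock)}

== RESULT ==
["at(dock)", "open(d_bay_dock)"]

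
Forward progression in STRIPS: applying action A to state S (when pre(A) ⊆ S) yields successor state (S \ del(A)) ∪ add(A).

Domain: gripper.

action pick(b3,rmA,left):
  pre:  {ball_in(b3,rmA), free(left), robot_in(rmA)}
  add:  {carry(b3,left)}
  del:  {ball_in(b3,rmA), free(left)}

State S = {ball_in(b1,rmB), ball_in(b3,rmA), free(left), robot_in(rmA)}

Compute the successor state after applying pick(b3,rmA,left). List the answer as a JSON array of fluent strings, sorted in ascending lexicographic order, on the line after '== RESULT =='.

Compute (S \ del) ∪ add:
  pre ⊆ S: {ball_in(b3,rmA), free(left), robot_in(rmA)} ⊆ S  — applicable
  S \ del = {ball_in(b1,rmB), robot_in(rmA)}
  ∪ add   = {ball_in(b1,rmB), carry(b3,left), robot_in(rmA)}

== RESULT ==
["ball_in(b1,rmB)", "carry(b3,left)", "robot_in(rmA)"]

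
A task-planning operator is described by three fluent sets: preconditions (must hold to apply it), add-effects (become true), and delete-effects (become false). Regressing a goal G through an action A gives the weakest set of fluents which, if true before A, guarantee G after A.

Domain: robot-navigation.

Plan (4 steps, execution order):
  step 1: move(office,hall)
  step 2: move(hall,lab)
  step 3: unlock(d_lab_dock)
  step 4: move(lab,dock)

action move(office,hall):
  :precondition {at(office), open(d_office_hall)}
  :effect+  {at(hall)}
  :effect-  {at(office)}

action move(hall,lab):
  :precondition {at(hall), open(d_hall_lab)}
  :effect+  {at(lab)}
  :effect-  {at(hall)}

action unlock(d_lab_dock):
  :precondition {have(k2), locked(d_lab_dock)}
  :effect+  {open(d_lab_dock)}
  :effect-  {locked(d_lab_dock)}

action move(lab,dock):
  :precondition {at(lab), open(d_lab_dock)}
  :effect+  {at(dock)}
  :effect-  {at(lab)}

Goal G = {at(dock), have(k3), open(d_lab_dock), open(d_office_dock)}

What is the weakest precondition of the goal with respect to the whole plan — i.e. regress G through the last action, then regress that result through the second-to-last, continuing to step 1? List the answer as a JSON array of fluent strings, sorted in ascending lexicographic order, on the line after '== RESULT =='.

Regress step by step:
  through step 4 (move(lab,dock)): drop {at(dock)}, keep {have(k3), open(d_lab_dock), open(d_office_dock)}, require {at(lab), open(d_lab_dock)}
    → {at(lab), have(k3), open(d_lab_dock), open(d_office_dock)}
  through step 3 (unlock(d_lab_dock)): drop {open(d_lab_dock)}, keep {at(lab), have(k3), open(d_office_dock)}, require {have(k2), locked(d_lab_dock)}
    → {at(lab), have(k2), have(k3), locked(d_lab_dock), open(d_office_dock)}
  through step 2 (move(hall,lab)): drop {at(lab)}, keep {have(k2), have(k3), locked(d_lab_dock), open(d_office_dock)}, require {at(hall), open(d_hall_lab)}
    → {at(hall), have(k2), have(k3), locked(d_lab_dock), open(d_hall_lab), open(d_office_dock)}
  through step 1 (move(office,hall)): drop {at(hall)}, keep {have(k2), have(k3), locked(d_lab_dock), open(d_hall_lab), open(d_office_dock)}, require {at(office), open(d_office_hall)}
    → {at(office), have(k2), have(k3), locked(d_lab_dock), open(d_hall_lab), open(d_office_dock), open(d_office_hall)}

== RESULT ==
["at(office)", "have(k2)", "have(k3)", "locked(d_lab_dock)", "open(d_hall_lab)", "open(d_office_dock)", "open(d_office_hall)"]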